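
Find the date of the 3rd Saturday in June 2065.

June 20, 2065

June 2065 begins on a Monday, so the first Saturday is June 6 (5 days later).
The 3rd Saturday is 2 weeks later: 6 + 14 = 20.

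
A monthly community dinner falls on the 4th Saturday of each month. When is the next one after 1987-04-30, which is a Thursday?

1987-05-23

April 1987 starts on a Wednesday; its first Saturday is the 4th, so the 4th Saturday is the 25th — 1987-04-25.
That is not after 1987-04-30, so look at May 1987.
May 1987 starts on a Friday; its first Saturday is the 2nd, so the 4th Saturday is the 23rd — 1987-05-23.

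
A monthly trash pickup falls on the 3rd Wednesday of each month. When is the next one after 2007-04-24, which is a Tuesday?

2007-05-16

April 2007 starts on a Sunday; its first Wednesday is the 4th, so the 3rd Wednesday is the 18th — 2007-04-18.
That is not after 2007-04-24, so look at May 2007.
May 2007 starts on a Tuesday; its first Wednesday is the 2nd, so the 3rd Wednesday is the 16th — 2007-05-16.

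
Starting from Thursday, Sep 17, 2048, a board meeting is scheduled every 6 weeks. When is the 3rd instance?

Dec 10, 2048

The 3rd occurrence is 2 intervals after the first: 2 × 42 = 84 days after Sep 17, 2048.
Sep has 30 days — 13 days to the end of Sep leaves 71.
Oct has 31 days (40 left).
Nov has 30 days (10 left).
10 days into Dec → Dec 10, 2048.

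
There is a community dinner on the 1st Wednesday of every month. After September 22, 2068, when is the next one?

September 2068 starts on a Saturday, so its 1st Wednesday is September 5, 2068 (4 days in).
That is not after September 22, 2068, so look at October 2068.
October 2068 starts on a Monday, so its 1st Wednesday is October 3, 2068 (2 days in).

October 3, 2068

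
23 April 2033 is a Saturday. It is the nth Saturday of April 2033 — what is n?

Day 23 falls in week ⌈23/7⌉ of the month.
Days 1–7 hold the 1st Saturday, 8–14 the 2nd, 15–21 the 3rd, 22–28 the 4th, 29–31 the 5th.
23 is in the range for the 4th.

4th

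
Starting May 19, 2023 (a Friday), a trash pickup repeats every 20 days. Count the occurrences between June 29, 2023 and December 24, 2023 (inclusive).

8

Occurrences land 20·i days after May 19, 2023 for i = 0, 1, 2, …
June 29, 2023 is 41 days after the start; 41 ÷ 20 = 2 remainder 1; since the remainder is 1, round up to i = 3. First occurrence in the window: #4 on July 18, 2023 (3×20 = 60 days in).
December 24, 2023 is 219 days after the start; 219 ÷ 20 = 10 remainder 19. Last occurrence in the window: #11 on December 5, 2023.
Occurrences #4 through #11: 8 in total.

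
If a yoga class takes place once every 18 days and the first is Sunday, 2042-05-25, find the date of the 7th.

The 7th occurrence is 6 intervals after the first: 6 × 18 = 108 days after 2042-05-25.
May has 31 days — 6 days to the end of May leaves 102.
June has 30 days (72 left).
July has 31 days (41 left).
August has 31 days (10 left).
10 days into September → 2042-09-10.

2042-09-10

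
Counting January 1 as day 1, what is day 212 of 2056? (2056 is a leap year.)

January has 31 days (212 − 31 = 181 remain).
February has 29 days (181 − 29 = 152 remain).
March has 31 days (152 − 31 = 121 remain).
April has 30 days (121 − 30 = 91 remain).
May has 31 days (91 − 31 = 60 remain).
June has 30 days (60 − 30 = 30 remain).
30 into July → July 30.

2056-07-30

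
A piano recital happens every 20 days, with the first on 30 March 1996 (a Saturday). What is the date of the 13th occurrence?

The 13th occurrence is 12 intervals after the first: 12 × 20 = 240 days after 30 March 1996.
March has 31 days — 1 day to the end of March leaves 239.
April has 30 days (209 left).
May has 31 days (178 left).
June has 30 days (148 left).
July has 31 days (117 left).
August has 31 days (86 left).
September has 30 days (56 left).
October has 31 days (25 left).
25 days into November → 25 November 1996.

25 November 1996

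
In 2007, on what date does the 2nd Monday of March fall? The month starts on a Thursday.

March 12, 2007

March 2007 begins on a Thursday, so the first Monday is March 5 (4 days later).
The 2nd Monday is 1 weeks later: 5 + 7 = 12.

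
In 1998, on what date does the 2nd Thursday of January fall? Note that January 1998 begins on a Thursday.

January 1998 begins on a Thursday, so the first Thursday is January 1.
The 2nd Thursday is 1 weeks later: 1 + 7 = 8.

January 8, 1998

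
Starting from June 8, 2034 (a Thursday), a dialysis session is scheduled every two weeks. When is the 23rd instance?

The 23rd occurrence is 22 intervals after the first: 22 × 14 = 308 days after June 8, 2034.
June has 30 days — 22 days to the end of June leaves 286.
July has 31 days (255 left).
August has 31 days (224 left).
September has 30 days (194 left).
October has 31 days (163 left).
November has 30 days (133 left).
December has 31 days (102 left).
January has 31 days (71 left).
February has 28 days (43 left).
March has 31 days (12 left).
12 days into April → April 12, 2035.

April 12, 2035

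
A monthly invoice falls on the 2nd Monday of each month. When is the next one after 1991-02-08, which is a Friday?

1991-02-11

February 1991 starts on a Friday; its first Monday is the 4th, so the 2nd Monday is the 11th — 1991-02-11.
1991-02-11 is after 1991-02-08, so that is the next one.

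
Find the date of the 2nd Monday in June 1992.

June 1992 begins on a Monday, so the first Monday is June 1.
The 2nd Monday is 1 weeks later: 1 + 7 = 8.

1992-06-08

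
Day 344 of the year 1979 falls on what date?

Jan has 31 days (344 − 31 = 313 remain).
Feb has 28 days (313 − 28 = 285 remain).
Mar has 31 days (285 − 31 = 254 remain).
Apr has 30 days (254 − 30 = 224 remain).
May has 31 days (224 − 31 = 193 remain).
Jun has 30 days (193 − 30 = 163 remain).
Jul has 31 days (163 − 31 = 132 remain).
Aug has 31 days (132 − 31 = 101 remain).
Sep has 30 days (101 − 30 = 71 remain).
Oct has 31 days (71 − 31 = 40 remain).
Nov has 30 days (40 − 30 = 10 remain).
10 into Dec → Dec 10.

Dec 10, 1979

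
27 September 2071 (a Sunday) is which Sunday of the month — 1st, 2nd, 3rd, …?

4th

Day 27 falls in week ⌈27/7⌉ of the month.
Days 1–7 hold the 1st Sunday, 8–14 the 2nd, 15–21 the 3rd, 22–28 the 4th, 29–31 the 5th.
27 is in the range for the 4th.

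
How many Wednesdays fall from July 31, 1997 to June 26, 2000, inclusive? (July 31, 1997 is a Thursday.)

July 31, 1997 is a Thursday; the first Wednesday on or after it is August 6, 1997 (6 days later).
From August 6, 1997 to June 26, 2000: 147 + 365 + 365 + 178 = 1055 days (rest of 1997, 1998, 1999, to June 26, 2000 in 2000).
1055 ÷ 7 = 150 full weeks with remainder 5, so 150 more Wednesdays after the first → 151.

151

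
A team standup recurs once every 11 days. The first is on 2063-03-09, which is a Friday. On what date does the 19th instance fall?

The 19th occurrence is 18 intervals after the first: 18 × 11 = 198 days after 2063-03-09.
March has 31 days — 22 days to the end of March leaves 176.
April has 30 days (146 left).
May has 31 days (115 left).
June has 30 days (85 left).
July has 31 days (54 left).
August has 31 days (23 left).
23 days into September → 2063-09-23.

2063-09-23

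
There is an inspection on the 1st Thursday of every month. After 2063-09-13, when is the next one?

2063-10-04

September 2063 starts on a Saturday, so its 1st Thursday is 2063-09-06 (5 days in).
That is not after 2063-09-13, so look at October 2063.
October 2063 starts on a Monday, so its 1st Thursday is 2063-10-04 (3 days in).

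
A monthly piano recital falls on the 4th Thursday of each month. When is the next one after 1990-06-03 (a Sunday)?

1990-06-28

June 1990 starts on a Friday; its first Thursday is the 7th, so the 4th Thursday is the 28th — 1990-06-28.
1990-06-28 is after 1990-06-03, so that is the next one.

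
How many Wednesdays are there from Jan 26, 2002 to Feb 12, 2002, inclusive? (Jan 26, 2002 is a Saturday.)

2

Jan 26, 2002 is a Saturday; the first Wednesday on or after it is Jan 30, 2002 (4 days later).
From Jan 30, 2002 to Feb 12, 2002: 1 + 12 = 13 days (rest of Jan, Feb).
13 ÷ 7 = 1 full weeks with remainder 6, so 1 more Wednesdays after the first → 2.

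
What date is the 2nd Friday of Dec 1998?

Dec 11, 1998

Dec 1998 begins on a Tuesday, so the first Friday is Dec 4 (3 days later).
The 2nd Friday is 1 weeks later: 4 + 7 = 11.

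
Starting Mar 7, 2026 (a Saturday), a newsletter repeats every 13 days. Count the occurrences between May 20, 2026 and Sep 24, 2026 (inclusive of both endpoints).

Occurrences land 13·i days after Mar 7, 2026 for i = 0, 1, 2, …
May 20, 2026 is 74 days after the start; 74 ÷ 13 = 5 remainder 9; since the remainder is 9, round up to i = 6. First occurrence in the window: #7 on May 24, 2026 (6×13 = 78 days in).
Sep 24, 2026 is 201 days after the start; 201 ÷ 13 = 15 remainder 6. Last occurrence in the window: #16 on Sep 18, 2026.
Occurrences #7 through #16: 10 in total.

10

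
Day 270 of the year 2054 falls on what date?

January has 31 days (270 − 31 = 239 remain).
February has 28 days (239 − 28 = 211 remain).
March has 31 days (211 − 31 = 180 remain).
April has 30 days (180 − 30 = 150 remain).
May has 31 days (150 − 31 = 119 remain).
June has 30 days (119 − 30 = 89 remain).
July has 31 days (89 − 31 = 58 remain).
August has 31 days (58 − 31 = 27 remain).
27 into September → September 27.

27 September 2054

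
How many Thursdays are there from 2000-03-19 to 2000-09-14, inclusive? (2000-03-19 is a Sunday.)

26

2000-03-19 is a Sunday; the first Thursday on or after it is 2000-03-23 (4 days later).
From 2000-03-23 to 2000-09-14: 8 + 30 + 31 + 30 + 31 + 31 + 14 = 175 days (rest of March, April, May, June, July, August, September).
175 ÷ 7 = 25 full weeks with remainder 0, so 25 more Thursdays after the first → 26.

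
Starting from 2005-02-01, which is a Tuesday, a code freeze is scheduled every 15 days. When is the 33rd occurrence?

2006-05-27

The 33rd occurrence is 32 intervals after the first: 32 × 15 = 480 days after 2005-02-01.
February has 28 days — 27 days to the end of February leaves 453.
From end of February to end of 2005 is 306 days (147 left).
January has 31 days (116 left).
February has 28 days (88 left).
March has 31 days (57 left).
April has 30 days (27 left).
27 days into May → 2006-05-27.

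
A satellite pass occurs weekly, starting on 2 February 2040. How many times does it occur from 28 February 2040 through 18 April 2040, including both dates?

7

Occurrences land 7·i days after 2 February 2040 for i = 0, 1, 2, …
28 February 2040 is 26 days after the start; 26 ÷ 7 = 3 remainder 5; since the remainder is 5, round up to i = 4. First occurrence in the window: #5 on 1 March 2040 (4×7 = 28 days in).
18 April 2040 is 76 days after the start; 76 ÷ 7 = 10 remainder 6. Last occurrence in the window: #11 on 12 April 2040.
Occurrences #5 through #11: 7 in total.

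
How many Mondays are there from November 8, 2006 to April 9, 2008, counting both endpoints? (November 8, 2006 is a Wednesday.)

November 8, 2006 is a Wednesday; the first Monday on or after it is November 13, 2006 (5 days later).
From November 13, 2006 to April 9, 2008: 48 + 365 + 100 = 513 days (rest of 2006, 2007, to April 9, 2008 in 2008).
513 ÷ 7 = 73 full weeks with remainder 2, so 73 more Mondays after the first → 74.

74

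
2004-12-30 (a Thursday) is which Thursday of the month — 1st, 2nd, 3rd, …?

Day 30 falls in week ⌈30/7⌉ of the month.
Days 1–7 hold the 1st Thursday, 8–14 the 2nd, 15–21 the 3rd, 22–28 the 4th, 29–31 the 5th.
30 is in the range for the 5th.

5th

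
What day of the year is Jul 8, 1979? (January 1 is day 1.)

Days in months before Jul: 31 + 28 + 31 + 30 + 31 + 30 = 181.
Plus 8 days into Jul → day 189.

189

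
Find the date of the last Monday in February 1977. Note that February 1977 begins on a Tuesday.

1977-02-28

February 1977 begins on a Tuesday, so the first Monday is February 7 (6 days later).
February 1977 has 28 days. Adding weeks: 7, 14, 21, 28 — the last one ≤ 28 is the 28th.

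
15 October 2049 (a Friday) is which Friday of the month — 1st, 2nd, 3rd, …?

3rd

Day 15 falls in week ⌈15/7⌉ of the month.
Days 1–7 hold the 1st Friday, 8–14 the 2nd, 15–21 the 3rd, 22–28 the 4th, 29–31 the 5th.
15 is in the range for the 3rd.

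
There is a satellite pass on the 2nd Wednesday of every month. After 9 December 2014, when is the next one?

10 December 2014

December 2014 starts on a Monday; its first Wednesday is the 3rd, so the 2nd Wednesday is the 10th — 10 December 2014.
10 December 2014 is after 9 December 2014, so that is the next one.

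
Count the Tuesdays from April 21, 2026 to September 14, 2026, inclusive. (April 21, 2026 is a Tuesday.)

21

April 21, 2026 is a Tuesday; the first Tuesday on or after it is April 21, 2026.
From April 21, 2026 to September 14, 2026: 9 + 31 + 30 + 31 + 31 + 14 = 146 days (rest of April, May, June, July, August, September).
146 ÷ 7 = 20 full weeks with remainder 6, so 20 more Tuesdays after the first → 21.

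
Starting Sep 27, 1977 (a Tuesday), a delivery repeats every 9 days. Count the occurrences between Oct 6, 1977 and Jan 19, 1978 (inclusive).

Occurrences land 9·i days after Sep 27, 1977 for i = 0, 1, 2, …
Oct 6, 1977 is 9 days after the start; 9 ÷ 9 = 1 remainder 0. First occurrence in the window: #2 on Oct 6, 1977 (1×9 = 9 days in).
Jan 19, 1978 is 114 days after the start; 114 ÷ 9 = 12 remainder 6. Last occurrence in the window: #13 on Jan 13, 1978.
Occurrences #2 through #13: 12 in total.

12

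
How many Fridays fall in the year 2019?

January 1, 2019 is a Tuesday; the first Friday on or after it is January 4, 2019 (3 days later).
From January 4, 2019 to December 31, 2019: 27 + 28 + 31 + 30 + 31 + 30 + 31 + 31 + 30 + 31 + 30 + 31 = 361 days (rest of January, February, March, April, May, June, July, August, September, October, November, December).
361 ÷ 7 = 51 full weeks with remainder 4, so 51 more Fridays after the first → 52.

52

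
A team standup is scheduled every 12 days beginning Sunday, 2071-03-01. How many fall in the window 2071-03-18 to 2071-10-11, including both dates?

Occurrences land 12·i days after 2071-03-01 for i = 0, 1, 2, …
2071-03-18 is 17 days after the start; 17 ÷ 12 = 1 remainder 5; since the remainder is 5, round up to i = 2. First occurrence in the window: #3 on 2071-03-25 (2×12 = 24 days in).
2071-10-11 is 224 days after the start; 224 ÷ 12 = 18 remainder 8. Last occurrence in the window: #19 on 2071-10-03.
Occurrences #3 through #19: 17 in total.

17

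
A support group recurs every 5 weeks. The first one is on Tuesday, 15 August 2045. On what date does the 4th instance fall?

The 4th occurrence is 3 intervals after the first: 3 × 35 = 105 days after 15 August 2045.
August has 31 days — 16 days to the end of August leaves 89.
September has 30 days (59 left).
October has 31 days (28 left).
28 days into November → 28 November 2045.

28 November 2045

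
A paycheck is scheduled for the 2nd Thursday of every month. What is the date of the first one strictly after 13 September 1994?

September 1994 starts on a Thursday; its first Thursday is the 1st, so the 2nd Thursday is the 8th — 8 September 1994.
That is not after 13 September 1994, so look at October 1994.
October 1994 starts on a Saturday; its first Thursday is the 6th, so the 2nd Thursday is the 13th — 13 October 1994.

13 October 1994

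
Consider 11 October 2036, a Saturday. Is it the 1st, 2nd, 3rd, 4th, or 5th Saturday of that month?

2nd

Day 11 falls in week ⌈11/7⌉ of the month.
Days 1–7 hold the 1st Saturday, 8–14 the 2nd, 15–21 the 3rd, 22–28 the 4th, 29–31 the 5th.
11 is in the range for the 2nd.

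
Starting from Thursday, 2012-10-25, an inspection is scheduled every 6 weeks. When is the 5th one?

The 5th occurrence is 4 intervals after the first: 4 × 42 = 168 days after 2012-10-25.
October has 31 days — 6 days to the end of October leaves 162.
November has 30 days (132 left).
December has 31 days (101 left).
January has 31 days (70 left).
February has 28 days (42 left).
March has 31 days (11 left).
11 days into April → 2013-04-11.

2013-04-11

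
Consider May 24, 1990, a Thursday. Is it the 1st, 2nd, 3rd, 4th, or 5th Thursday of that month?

Day 24 falls in week ⌈24/7⌉ of the month.
Days 1–7 hold the 1st Thursday, 8–14 the 2nd, 15–21 the 3rd, 22–28 the 4th, 29–31 the 5th.
24 is in the range for the 4th.

4th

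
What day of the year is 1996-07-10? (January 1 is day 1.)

Days in months before July: 31 + 29 + 31 + 30 + 31 + 30 = 182.
Plus 10 days into July → day 192.

192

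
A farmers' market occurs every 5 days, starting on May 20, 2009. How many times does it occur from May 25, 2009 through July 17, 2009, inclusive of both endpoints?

11

Occurrences land 5·i days after May 20, 2009 for i = 0, 1, 2, …
May 25, 2009 is 5 days after the start; 5 ÷ 5 = 1 remainder 0. First occurrence in the window: #2 on May 25, 2009 (1×5 = 5 days in).
July 17, 2009 is 58 days after the start; 58 ÷ 5 = 11 remainder 3. Last occurrence in the window: #12 on July 14, 2009.
Occurrences #2 through #12: 11 in total.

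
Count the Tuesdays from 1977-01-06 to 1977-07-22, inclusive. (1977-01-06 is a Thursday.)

28

1977-01-06 is a Thursday; the first Tuesday on or after it is 1977-01-11 (5 days later).
From 1977-01-11 to 1977-07-22: 20 + 28 + 31 + 30 + 31 + 30 + 22 = 192 days (rest of January, February, March, April, May, June, July).
192 ÷ 7 = 27 full weeks with remainder 3, so 27 more Tuesdays after the first → 28.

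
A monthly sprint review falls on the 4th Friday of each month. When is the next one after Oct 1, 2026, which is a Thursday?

Oct 23, 2026

Oct 2026 starts on a Thursday; its first Friday is the 2nd, so the 4th Friday is the 23rd — Oct 23, 2026.
Oct 23, 2026 is after Oct 1, 2026, so that is the next one.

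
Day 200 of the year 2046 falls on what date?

Jul 19, 2046

Jan has 31 days (200 − 31 = 169 remain).
Feb has 28 days (169 − 28 = 141 remain).
Mar has 31 days (141 − 31 = 110 remain).
Apr has 30 days (110 − 30 = 80 remain).
May has 31 days (80 − 31 = 49 remain).
Jun has 30 days (49 − 30 = 19 remain).
19 into Jul → Jul 19.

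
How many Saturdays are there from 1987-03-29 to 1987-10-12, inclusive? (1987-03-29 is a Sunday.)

28

1987-03-29 is a Sunday; the first Saturday on or after it is 1987-04-04 (6 days later).
From 1987-04-04 to 1987-10-12: 26 + 31 + 30 + 31 + 31 + 30 + 12 = 191 days (rest of April, May, June, July, August, September, October).
191 ÷ 7 = 27 full weeks with remainder 2, so 27 more Saturdays after the first → 28.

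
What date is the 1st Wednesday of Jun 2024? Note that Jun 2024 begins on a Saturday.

Jun 2024 begins on a Saturday, so the first Wednesday is Jun 5 (4 days later).

Jun 5, 2024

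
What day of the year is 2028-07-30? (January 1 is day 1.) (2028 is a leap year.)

Days in months before July: 31 + 29 + 31 + 30 + 31 + 30 = 182.
Plus 30 days into July → day 212.

212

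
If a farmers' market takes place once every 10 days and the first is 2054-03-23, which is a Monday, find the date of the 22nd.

The 22nd occurrence is 21 intervals after the first: 21 × 10 = 210 days after 2054-03-23.
March has 31 days — 8 days to the end of March leaves 202.
April has 30 days (172 left).
May has 31 days (141 left).
June has 30 days (111 left).
July has 31 days (80 left).
August has 31 days (49 left).
September has 30 days (19 left).
19 days into October → 2054-10-19.

2054-10-19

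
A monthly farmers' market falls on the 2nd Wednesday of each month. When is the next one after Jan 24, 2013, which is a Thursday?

Feb 13, 2013

Jan 2013 starts on a Tuesday; its first Wednesday is the 2nd, so the 2nd Wednesday is the 9th — Jan 9, 2013.
That is not after Jan 24, 2013, so look at Feb 2013.
Feb 2013 starts on a Friday; its first Wednesday is the 6th, so the 2nd Wednesday is the 13th — Feb 13, 2013.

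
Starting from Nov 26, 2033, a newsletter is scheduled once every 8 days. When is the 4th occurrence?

Dec 20, 2033

The 4th occurrence is 3 intervals after the first: 3 × 8 = 24 days after Nov 26, 2033.
Nov has 30 days — 4 days to the end of Nov leaves 20.
20 days into Dec → Dec 20, 2033.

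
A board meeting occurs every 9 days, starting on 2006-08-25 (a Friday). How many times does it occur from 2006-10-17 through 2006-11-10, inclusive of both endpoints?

3

Occurrences land 9·i days after 2006-08-25 for i = 0, 1, 2, …
2006-10-17 is 53 days after the start; 53 ÷ 9 = 5 remainder 8; since the remainder is 8, round up to i = 6. First occurrence in the window: #7 on 2006-10-18 (6×9 = 54 days in).
2006-11-10 is 77 days after the start; 77 ÷ 9 = 8 remainder 5. Last occurrence in the window: #9 on 2006-11-05.
Occurrences #7 through #9: 3 in total.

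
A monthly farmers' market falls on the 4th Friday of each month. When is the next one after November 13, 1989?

November 1989 starts on a Wednesday; its first Friday is the 3rd, so the 4th Friday is the 24th — November 24, 1989.
November 24, 1989 is after November 13, 1989, so that is the next one.

November 24, 1989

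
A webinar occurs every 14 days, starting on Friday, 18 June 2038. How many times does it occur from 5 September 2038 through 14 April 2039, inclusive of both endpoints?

Occurrences land 14·i days after 18 June 2038 for i = 0, 1, 2, …
5 September 2038 is 79 days after the start; 79 ÷ 14 = 5 remainder 9; since the remainder is 9, round up to i = 6. First occurrence in the window: #7 on 10 September 2038 (6×14 = 84 days in).
14 April 2039 is 300 days after the start; 300 ÷ 14 = 21 remainder 6. Last occurrence in the window: #22 on 8 April 2039.
Occurrences #7 through #22: 16 in total.

16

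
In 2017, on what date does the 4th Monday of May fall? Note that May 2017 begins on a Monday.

May 22, 2017

May 2017 begins on a Monday, so the first Monday is May 1.
The 4th Monday is 3 weeks later: 1 + 21 = 22.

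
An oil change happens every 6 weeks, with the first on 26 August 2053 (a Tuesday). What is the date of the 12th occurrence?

The 12th occurrence is 11 intervals after the first: 11 × 42 = 462 days after 26 August 2053.
August has 31 days — 5 days to the end of August leaves 457.
From end of August to end of 2053 is 122 days (335 left).
January has 31 days (304 left).
February has 28 days (276 left).
March has 31 days (245 left).
April has 30 days (215 left).
May has 31 days (184 left).
June has 30 days (154 left).
July has 31 days (123 left).
August has 31 days (92 left).
September has 30 days (62 left).
October has 31 days (31 left).
November has 30 days (1 left).
1 day into December → 1 December 2054.

1 December 2054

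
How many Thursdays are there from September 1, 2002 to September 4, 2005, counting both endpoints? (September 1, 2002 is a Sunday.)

September 1, 2002 is a Sunday; the first Thursday on or after it is September 5, 2002 (4 days later).
From September 5, 2002 to September 4, 2005: 117 + 365 + 366 + 247 = 1095 days (rest of 2002, 2003, 2004, to September 4, 2005 in 2005).
1095 ÷ 7 = 156 full weeks with remainder 3, so 156 more Thursdays after the first → 157.

157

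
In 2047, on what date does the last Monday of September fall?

30 September 2047

September 2047 begins on a Sunday, so the first Monday is September 2 (1 day later).
September 2047 has 30 days. Adding weeks: 2, 9, 16, 23, 30 — the last one ≤ 30 is the 30th.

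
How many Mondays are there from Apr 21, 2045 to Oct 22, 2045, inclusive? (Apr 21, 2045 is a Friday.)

26

Apr 21, 2045 is a Friday; the first Monday on or after it is Apr 24, 2045 (3 days later).
From Apr 24, 2045 to Oct 22, 2045: 6 + 31 + 30 + 31 + 31 + 30 + 22 = 181 days (rest of Apr, May, Jun, Jul, Aug, Sep, Oct).
181 ÷ 7 = 25 full weeks with remainder 6, so 25 more Mondays after the first → 26.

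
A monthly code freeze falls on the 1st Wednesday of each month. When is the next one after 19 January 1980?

January 1980 starts on a Tuesday, so its 1st Wednesday is 2 January 1980 (1 day in).
That is not after 19 January 1980, so look at February 1980.
February 1980 starts on a Friday, so its 1st Wednesday is 6 February 1980 (5 days in).

6 February 1980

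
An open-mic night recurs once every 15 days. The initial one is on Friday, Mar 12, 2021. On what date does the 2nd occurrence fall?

The 2nd occurrence is 1 interval after the first: 1 × 15 = 15 days after Mar 12, 2021.
15 days later is Mar 27, 2021.

Mar 27, 2021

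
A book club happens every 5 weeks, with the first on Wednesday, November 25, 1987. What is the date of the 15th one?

March 29, 1989

The 15th occurrence is 14 intervals after the first: 14 × 35 = 490 days after November 25, 1987.
November has 30 days — 5 days to the end of November leaves 485.
From end of November to end of 1987 is 31 days (454 left).
1988 has 366 days (88 left).
January has 31 days (57 left).
February has 28 days (29 left).
29 days into March → March 29, 1989.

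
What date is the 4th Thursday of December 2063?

2063-12-27

The first Thursday of December 2063 is December 6.
The 4th Thursday is 3 weeks later: 6 + 21 = 27.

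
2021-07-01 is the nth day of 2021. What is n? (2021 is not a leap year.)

Days in months before July: 31 + 28 + 31 + 30 + 31 + 30 = 181.
Plus 1 day into July → day 182.

182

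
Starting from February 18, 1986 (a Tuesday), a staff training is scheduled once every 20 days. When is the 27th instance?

The 27th occurrence is 26 intervals after the first: 26 × 20 = 520 days after February 18, 1986.
February has 28 days — 10 days to the end of February leaves 510.
From end of February to end of 1986 is 306 days (204 left).
January has 31 days (173 left).
February has 28 days (145 left).
March has 31 days (114 left).
April has 30 days (84 left).
May has 31 days (53 left).
June has 30 days (23 left).
23 days into July → July 23, 1987.

July 23, 1987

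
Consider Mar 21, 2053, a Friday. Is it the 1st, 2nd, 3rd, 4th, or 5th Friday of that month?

Day 21 falls in week ⌈21/7⌉ of the month.
Days 1–7 hold the 1st Friday, 8–14 the 2nd, 15–21 the 3rd, 22–28 the 4th, 29–31 the 5th.
21 is in the range for the 3rd.

3rd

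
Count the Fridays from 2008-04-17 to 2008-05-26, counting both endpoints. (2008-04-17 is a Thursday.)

2008-04-17 is a Thursday; the first Friday on or after it is 2008-04-18 (1 day later).
From 2008-04-18 to 2008-05-26: 12 + 26 = 38 days (rest of April, May).
38 ÷ 7 = 5 full weeks with remainder 3, so 5 more Fridays after the first → 6.

6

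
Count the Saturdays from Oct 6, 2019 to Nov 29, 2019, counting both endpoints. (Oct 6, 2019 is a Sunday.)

Oct 6, 2019 is a Sunday; the first Saturday on or after it is Oct 12, 2019 (6 days later).
From Oct 12, 2019 to Nov 29, 2019: 19 + 29 = 48 days (rest of Oct, Nov).
48 ÷ 7 = 6 full weeks with remainder 6, so 6 more Saturdays after the first → 7.

7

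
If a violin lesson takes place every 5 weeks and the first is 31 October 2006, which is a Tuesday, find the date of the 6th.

The 6th occurrence is 5 intervals after the first: 5 × 35 = 175 days after 31 October 2006.
October has 31 days — 0 days to the end of October leaves 175.
November has 30 days (145 left).
December has 31 days (114 left).
January has 31 days (83 left).
February has 28 days (55 left).
March has 31 days (24 left).
24 days into April → 24 April 2007.

24 April 2007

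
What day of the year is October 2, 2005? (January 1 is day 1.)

Days in months before October: 31 + 28 + 31 + 30 + 31 + 30 + 31 + 31 + 30 = 273.
Plus 2 days into October → day 275.

275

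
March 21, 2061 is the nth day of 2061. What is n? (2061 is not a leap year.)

Days in months before March: 31 + 28 = 59.
Plus 21 days into March → day 80.

80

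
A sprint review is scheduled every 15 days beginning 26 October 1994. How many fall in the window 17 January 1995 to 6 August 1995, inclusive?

Occurrences land 15·i days after 26 October 1994 for i = 0, 1, 2, …
17 January 1995 is 83 days after the start; 83 ÷ 15 = 5 remainder 8; since the remainder is 8, round up to i = 6. First occurrence in the window: #7 on 24 January 1995 (6×15 = 90 days in).
6 August 1995 is 284 days after the start; 284 ÷ 15 = 18 remainder 14. Last occurrence in the window: #19 on 23 July 1995.
Occurrences #7 through #19: 13 in total.

13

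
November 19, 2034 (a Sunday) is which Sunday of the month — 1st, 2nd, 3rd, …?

Day 19 falls in week ⌈19/7⌉ of the month.
Days 1–7 hold the 1st Sunday, 8–14 the 2nd, 15–21 the 3rd, 22–28 the 4th, 29–31 the 5th.
19 is in the range for the 3rd.

3rd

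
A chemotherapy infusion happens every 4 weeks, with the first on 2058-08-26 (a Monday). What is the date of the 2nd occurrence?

2058-09-23

The 2nd occurrence is 1 interval after the first: 1 × 28 = 28 days after 2058-08-26.
August has 31 days — 5 days to the end of August leaves 23.
23 days into September → 2058-09-23.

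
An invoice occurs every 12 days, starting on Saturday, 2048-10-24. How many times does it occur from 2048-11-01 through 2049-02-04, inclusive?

8

Occurrences land 12·i days after 2048-10-24 for i = 0, 1, 2, …
2048-11-01 is 8 days after the start; 8 ÷ 12 = 0 remainder 8; since the remainder is 8, round up to i = 1. First occurrence in the window: #2 on 2048-11-05 (1×12 = 12 days in).
2049-02-04 is 103 days after the start; 103 ÷ 12 = 8 remainder 7. Last occurrence in the window: #9 on 2049-01-28.
Occurrences #2 through #9: 8 in total.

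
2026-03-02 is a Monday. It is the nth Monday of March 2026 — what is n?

1st

Day 2 falls in week ⌈2/7⌉ of the month.
Days 1–7 hold the 1st Monday, 8–14 the 2nd, 15–21 the 3rd, 22–28 the 4th, 29–31 the 5th.
2 is in the range for the 1st.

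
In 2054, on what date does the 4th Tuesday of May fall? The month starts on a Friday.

May 26, 2054

May 2054 begins on a Friday, so the first Tuesday is May 5 (4 days later).
The 4th Tuesday is 3 weeks later: 5 + 21 = 26.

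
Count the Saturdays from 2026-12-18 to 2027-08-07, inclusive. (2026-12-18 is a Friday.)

34

2026-12-18 is a Friday; the first Saturday on or after it is 2026-12-19 (1 day later).
From 2026-12-19 to 2027-08-07: 12 + 31 + 28 + 31 + 30 + 31 + 30 + 31 + 7 = 231 days (rest of December, January, February, March, April, May, June, July, August).
231 ÷ 7 = 33 full weeks with remainder 0, so 33 more Saturdays after the first → 34.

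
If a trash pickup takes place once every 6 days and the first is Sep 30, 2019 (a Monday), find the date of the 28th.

Mar 10, 2020

The 28th occurrence is 27 intervals after the first: 27 × 6 = 162 days after Sep 30, 2019.
Sep has 30 days — 0 days to the end of Sep leaves 162.
Oct has 31 days (131 left).
Nov has 30 days (101 left).
Dec has 31 days (70 left).
Jan has 31 days (39 left).
Feb has 29 days (10 left).
10 days into Mar → Mar 10, 2020.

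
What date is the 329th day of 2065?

2065-11-25

January has 31 days (329 − 31 = 298 remain).
February has 28 days (298 − 28 = 270 remain).
March has 31 days (270 − 31 = 239 remain).
April has 30 days (239 − 30 = 209 remain).
May has 31 days (209 − 31 = 178 remain).
June has 30 days (178 − 30 = 148 remain).
July has 31 days (148 − 31 = 117 remain).
August has 31 days (117 − 31 = 86 remain).
September has 30 days (86 − 30 = 56 remain).
October has 31 days (56 − 31 = 25 remain).
25 into November → November 25.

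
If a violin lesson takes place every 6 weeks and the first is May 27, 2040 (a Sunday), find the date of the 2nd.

The 2nd occurrence is 1 interval after the first: 1 × 42 = 42 days after May 27, 2040.
May has 31 days — 4 days to the end of May leaves 38.
June has 30 days (8 left).
8 days into July → July 8, 2040.

July 8, 2040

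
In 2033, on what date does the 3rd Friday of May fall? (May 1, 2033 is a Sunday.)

May 2033 begins on a Sunday, so the first Friday is May 6 (5 days later).
The 3rd Friday is 2 weeks later: 6 + 14 = 20.

20 May 2033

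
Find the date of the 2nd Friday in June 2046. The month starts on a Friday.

June 2046 begins on a Friday, so the first Friday is June 1.
The 2nd Friday is 1 weeks later: 1 + 7 = 8.

2046-06-08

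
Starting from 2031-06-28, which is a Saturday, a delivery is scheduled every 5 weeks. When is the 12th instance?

2032-07-17

The 12th occurrence is 11 intervals after the first: 11 × 35 = 385 days after 2031-06-28.
June has 30 days — 2 days to the end of June leaves 383.
July has 31 days (352 left).
August has 31 days (321 left).
September has 30 days (291 left).
October has 31 days (260 left).
November has 30 days (230 left).
December has 31 days (199 left).
January has 31 days (168 left).
February has 29 days (139 left).
March has 31 days (108 left).
April has 30 days (78 left).
May has 31 days (47 left).
June has 30 days (17 left).
17 days into July → 2032-07-17.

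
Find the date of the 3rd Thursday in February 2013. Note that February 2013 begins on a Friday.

February 21, 2013

February 2013 begins on a Friday, so the first Thursday is February 7 (6 days later).
The 3rd Thursday is 2 weeks later: 7 + 14 = 21.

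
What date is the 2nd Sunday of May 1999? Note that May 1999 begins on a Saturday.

1999-05-09

May 1999 begins on a Saturday, so the first Sunday is May 2 (1 day later).
The 2nd Sunday is 1 weeks later: 2 + 7 = 9.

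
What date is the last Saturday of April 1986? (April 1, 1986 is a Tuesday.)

April 1986 begins on a Tuesday, so the first Saturday is April 5 (4 days later).
April 1986 has 30 days. Adding weeks: 5, 12, 19, 26 — the last one ≤ 30 is the 26th.

26 April 1986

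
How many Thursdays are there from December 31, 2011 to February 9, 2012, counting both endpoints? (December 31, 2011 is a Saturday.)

6

December 31, 2011 is a Saturday; the first Thursday on or after it is January 5, 2012 (5 days later).
From January 5, 2012 to February 9, 2012: 26 + 9 = 35 days (rest of January, February).
35 ÷ 7 = 5 full weeks with remainder 0, so 5 more Thursdays after the first → 6.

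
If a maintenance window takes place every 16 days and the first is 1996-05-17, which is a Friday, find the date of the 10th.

1996-10-08

The 10th occurrence is 9 intervals after the first: 9 × 16 = 144 days after 1996-05-17.
May has 31 days — 14 days to the end of May leaves 130.
June has 30 days (100 left).
July has 31 days (69 left).
August has 31 days (38 left).
September has 30 days (8 left).
8 days into October → 1996-10-08.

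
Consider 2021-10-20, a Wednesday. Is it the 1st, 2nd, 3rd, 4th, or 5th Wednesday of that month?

Day 20 falls in week ⌈20/7⌉ of the month.
Days 1–7 hold the 1st Wednesday, 8–14 the 2nd, 15–21 the 3rd, 22–28 the 4th, 29–31 the 5th.
20 is in the range for the 3rd.

3rd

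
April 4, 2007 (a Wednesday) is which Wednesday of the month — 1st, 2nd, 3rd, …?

1st

Day 4 falls in week ⌈4/7⌉ of the month.
Days 1–7 hold the 1st Wednesday, 8–14 the 2nd, 15–21 the 3rd, 22–28 the 4th, 29–31 the 5th.
4 is in the range for the 1st.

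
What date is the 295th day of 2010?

January has 31 days (295 − 31 = 264 remain).
February has 28 days (264 − 28 = 236 remain).
March has 31 days (236 − 31 = 205 remain).
April has 30 days (205 − 30 = 175 remain).
May has 31 days (175 − 31 = 144 remain).
June has 30 days (144 − 30 = 114 remain).
July has 31 days (114 − 31 = 83 remain).
August has 31 days (83 − 31 = 52 remain).
September has 30 days (52 − 30 = 22 remain).
22 into October → October 22.

2010-10-22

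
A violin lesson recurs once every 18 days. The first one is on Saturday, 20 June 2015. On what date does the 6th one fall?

18 September 2015

The 6th occurrence is 5 intervals after the first: 5 × 18 = 90 days after 20 June 2015.
June has 30 days — 10 days to the end of June leaves 80.
July has 31 days (49 left).
August has 31 days (18 left).
18 days into September → 18 September 2015.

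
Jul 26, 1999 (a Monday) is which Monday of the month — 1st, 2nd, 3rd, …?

Day 26 falls in week ⌈26/7⌉ of the month.
Days 1–7 hold the 1st Monday, 8–14 the 2nd, 15–21 the 3rd, 22–28 the 4th, 29–31 the 5th.
26 is in the range for the 4th.

4th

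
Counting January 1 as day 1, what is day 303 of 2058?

January has 31 days (303 − 31 = 272 remain).
February has 28 days (272 − 28 = 244 remain).
March has 31 days (244 − 31 = 213 remain).
April has 30 days (213 − 30 = 183 remain).
May has 31 days (183 − 31 = 152 remain).
June has 30 days (152 − 30 = 122 remain).
July has 31 days (122 − 31 = 91 remain).
August has 31 days (91 − 31 = 60 remain).
September has 30 days (60 − 30 = 30 remain).
30 into October → October 30.

30 October 2058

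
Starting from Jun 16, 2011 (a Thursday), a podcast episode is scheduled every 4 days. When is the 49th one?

Dec 25, 2011

The 49th occurrence is 48 intervals after the first: 48 × 4 = 192 days after Jun 16, 2011.
Jun has 30 days — 14 days to the end of Jun leaves 178.
Jul has 31 days (147 left).
Aug has 31 days (116 left).
Sep has 30 days (86 left).
Oct has 31 days (55 left).
Nov has 30 days (25 left).
25 days into Dec → Dec 25, 2011.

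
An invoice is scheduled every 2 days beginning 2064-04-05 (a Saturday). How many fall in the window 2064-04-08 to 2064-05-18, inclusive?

20

Occurrences land 2·i days after 2064-04-05 for i = 0, 1, 2, …
2064-04-08 is 3 days after the start; 3 ÷ 2 = 1 remainder 1; since the remainder is 1, round up to i = 2. First occurrence in the window: #3 on 2064-04-09 (2×2 = 4 days in).
2064-05-18 is 43 days after the start; 43 ÷ 2 = 21 remainder 1. Last occurrence in the window: #22 on 2064-05-17.
Occurrences #3 through #22: 20 in total.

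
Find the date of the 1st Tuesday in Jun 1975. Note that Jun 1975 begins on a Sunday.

Jun 1975 begins on a Sunday, so the first Tuesday is Jun 3 (2 days later).

Jun 3, 1975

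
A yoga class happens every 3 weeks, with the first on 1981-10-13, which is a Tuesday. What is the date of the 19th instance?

The 19th occurrence is 18 intervals after the first: 18 × 21 = 378 days after 1981-10-13.
October has 31 days — 18 days to the end of October leaves 360.
November has 30 days (330 left).
December has 31 days (299 left).
January has 31 days (268 left).
February has 28 days (240 left).
March has 31 days (209 left).
April has 30 days (179 left).
May has 31 days (148 left).
June has 30 days (118 left).
July has 31 days (87 left).
August has 31 days (56 left).
September has 30 days (26 left).
26 days into October → 1982-10-26.

1982-10-26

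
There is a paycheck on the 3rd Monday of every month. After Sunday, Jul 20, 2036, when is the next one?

Jul 21, 2036

Jul 2036 starts on a Tuesday; its first Monday is the 7th, so the 3rd Monday is the 21st — Jul 21, 2036.
Jul 21, 2036 is after Jul 20, 2036, so that is the next one.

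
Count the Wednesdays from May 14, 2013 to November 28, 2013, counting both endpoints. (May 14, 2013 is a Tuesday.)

May 14, 2013 is a Tuesday; the first Wednesday on or after it is May 15, 2013 (1 day later).
From May 15, 2013 to November 28, 2013: 16 + 30 + 31 + 31 + 30 + 31 + 28 = 197 days (rest of May, June, July, August, September, October, November).
197 ÷ 7 = 28 full weeks with remainder 1, so 28 more Wednesdays after the first → 29.

29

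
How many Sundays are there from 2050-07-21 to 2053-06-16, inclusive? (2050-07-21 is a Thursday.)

2050-07-21 is a Thursday; the first Sunday on or after it is 2050-07-24 (3 days later).
From 2050-07-24 to 2053-06-16: 160 + 365 + 366 + 167 = 1058 days (rest of 2050, 2051, 2052, to 2053-06-16 in 2053).
1058 ÷ 7 = 151 full weeks with remainder 1, so 151 more Sundays after the first → 152.

152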